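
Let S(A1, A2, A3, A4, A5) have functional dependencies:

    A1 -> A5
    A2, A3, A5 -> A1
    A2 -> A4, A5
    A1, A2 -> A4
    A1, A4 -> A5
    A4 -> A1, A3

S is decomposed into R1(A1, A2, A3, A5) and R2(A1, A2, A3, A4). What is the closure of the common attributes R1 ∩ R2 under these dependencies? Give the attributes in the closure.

R1 ∩ R2 = {A1, A2, A3}.
A1 → A5 applies, adding A5
A2 → A4, A5 applies, adding A4
Closure: {A1, A2, A3, A4, A5}.

A1, A2, A3, A4, A5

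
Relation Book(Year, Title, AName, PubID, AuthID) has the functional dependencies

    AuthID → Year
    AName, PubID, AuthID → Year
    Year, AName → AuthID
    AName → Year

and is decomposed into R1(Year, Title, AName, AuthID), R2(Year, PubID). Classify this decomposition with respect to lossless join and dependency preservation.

Lossless test: (Year)⁺ = {Year}, which is a superkey of neither fragment — lossy.
Dependency preservation: AName, PubID, AuthID → Year is not contained in any single fragment, but the restricted closure of its left-hand side across the fragments still reaches the right-hand side; the remaining FDs each lie inside some fragment. All dependencies are preserved.

lossy but dependency-preserving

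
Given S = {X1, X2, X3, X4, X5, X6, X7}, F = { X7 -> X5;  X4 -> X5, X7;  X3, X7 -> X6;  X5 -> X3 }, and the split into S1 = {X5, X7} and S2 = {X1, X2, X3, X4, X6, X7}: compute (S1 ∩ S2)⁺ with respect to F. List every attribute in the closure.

X3, X5, X6, X7

S1 ∩ S2 = {X7}.
X7 → X5 applies, adding X5
X5 → X3 applies, adding X3
X3, X7 → X6 applies, adding X6
Closure: {X3, X5, X6, X7}.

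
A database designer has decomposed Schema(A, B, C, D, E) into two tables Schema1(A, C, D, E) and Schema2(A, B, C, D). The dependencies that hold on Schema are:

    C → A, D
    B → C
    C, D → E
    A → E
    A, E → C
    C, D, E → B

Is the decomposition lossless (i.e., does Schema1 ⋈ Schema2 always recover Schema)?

Common attributes: Schema1 ∩ Schema2 = {A, C, D}.
Closure of {A, C, D}: C, D → E applies, adding E; C, D, E → B applies, adding B. So (A, C, D)⁺ = {A, B, C, D, E}.
This closure contains every attribute of Schema1, so Schema1 ∩ Schema2 → Schema1. The join is lossless.

Yes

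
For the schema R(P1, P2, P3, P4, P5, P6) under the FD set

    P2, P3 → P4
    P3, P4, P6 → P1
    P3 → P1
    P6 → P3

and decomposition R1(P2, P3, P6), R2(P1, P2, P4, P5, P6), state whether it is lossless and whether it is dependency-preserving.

Lossless test: (P2, P6)⁺ = {P1, P2, P3, P4, P6}, which contains all of one fragment — lossless.
Dependency preservation: the restricted closure of {P2, P3} across the fragments never reaches {P4}, so P2, P3 → P4 cannot be enforced without a join — not preserved.

lossless but not dependency-preserving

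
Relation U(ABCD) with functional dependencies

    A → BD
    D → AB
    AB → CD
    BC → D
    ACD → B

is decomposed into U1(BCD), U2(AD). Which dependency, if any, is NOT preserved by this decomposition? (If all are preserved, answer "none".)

A → BD: restricted closure across fragments reaches BD.
D → AB: restricted closure across fragments reaches AB.
AB → CD: restricted closure across fragments reaches CD.
BC → D lies within U1.
ACD → B: restricted closure across fragments reaches B.
Every dependency is enforceable on the fragments, so the decomposition is dependency-preserving.

none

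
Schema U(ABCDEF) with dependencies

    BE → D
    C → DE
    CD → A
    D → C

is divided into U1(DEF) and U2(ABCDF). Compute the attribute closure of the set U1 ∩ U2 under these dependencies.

ACDEF

U1 ∩ U2 = {DF}.
D → C applies, adding C
C → DE applies, adding E
CD → A applies, adding A
Closure: {ACDEF}.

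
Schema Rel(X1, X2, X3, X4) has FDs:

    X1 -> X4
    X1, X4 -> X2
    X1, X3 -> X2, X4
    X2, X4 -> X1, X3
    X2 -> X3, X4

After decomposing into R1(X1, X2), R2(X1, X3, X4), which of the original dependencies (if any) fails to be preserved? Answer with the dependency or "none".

X1 → X4 lies within R2.
X1, X4 → X2: restricted closure across fragments reaches X2.
X1, X3 → X2, X4: restricted closure across fragments reaches X2, X4.
X2, X4 → X1, X3: restricted closure across fragments reaches X1, X3.
X2 → X3, X4: restricted closure across fragments reaches X3, X4.
Every dependency is enforceable on the fragments, so the decomposition is dependency-preserving.

none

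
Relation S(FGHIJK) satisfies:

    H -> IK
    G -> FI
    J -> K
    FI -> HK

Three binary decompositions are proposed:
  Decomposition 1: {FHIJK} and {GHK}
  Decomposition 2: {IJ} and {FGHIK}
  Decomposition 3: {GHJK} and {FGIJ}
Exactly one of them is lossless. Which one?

Decomposition 3

Decomposition 1: common = {HK}, closure = {HIK} → lossy.
Decomposition 2: common = {I}, closure = {I} → lossy.
Decomposition 3: common = {GJ}, closure = {FGHIJK} → lossless.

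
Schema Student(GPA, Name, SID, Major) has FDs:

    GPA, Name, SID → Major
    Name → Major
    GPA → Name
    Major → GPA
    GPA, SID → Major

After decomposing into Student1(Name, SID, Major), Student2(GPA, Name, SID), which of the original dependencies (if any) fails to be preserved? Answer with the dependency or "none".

GPA, Name, SID → Major: restricted closure across fragments reaches Major.
Name → Major lies within Student1.
GPA → Name lies within Student2.
Major → GPA: restricted closure across fragments reaches GPA.
GPA, SID → Major: restricted closure across fragments reaches Major.
Every dependency is enforceable on the fragments, so the decomposition is dependency-preserving.

none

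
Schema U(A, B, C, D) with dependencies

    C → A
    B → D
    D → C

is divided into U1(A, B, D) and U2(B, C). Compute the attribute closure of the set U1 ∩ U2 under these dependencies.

U1 ∩ U2 = {B}.
B → D applies, adding D
D → C applies, adding C
C → A applies, adding A
Closure: {A, B, C, D}.

A, B, C, D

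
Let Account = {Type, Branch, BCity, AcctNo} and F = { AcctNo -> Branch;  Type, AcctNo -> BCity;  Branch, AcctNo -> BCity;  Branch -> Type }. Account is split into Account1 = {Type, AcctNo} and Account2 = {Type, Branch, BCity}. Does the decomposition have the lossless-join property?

Common attributes: Account1 ∩ Account2 = {Type}.
No dependency enlarges {Type}, so (Type)⁺ = {Type}.
The closure contains neither all of Account1 = {Type, AcctNo} nor all of Account2 = {Type, Branch, BCity}, so the common attributes are not a superkey of either fragment. The join is lossy.

No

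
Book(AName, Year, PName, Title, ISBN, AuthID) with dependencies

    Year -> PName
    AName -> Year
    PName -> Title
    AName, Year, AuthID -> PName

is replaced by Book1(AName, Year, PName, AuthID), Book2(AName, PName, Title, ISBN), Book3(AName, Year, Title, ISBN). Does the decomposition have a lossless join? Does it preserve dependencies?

Lossless test (chase): Rows 1 and 3 agree on Year; apply Year→PName and equate their PName entries. Rows 1 and 2 agree on AName; apply AName→Year and equate their Year entries. Rows 1 and 2 agree on PName; apply PName→Title and equate their Title entries. No row becomes fully distinguished — the join is lossy.
Dependency preservation: every FD's attributes lie within a single fragment, so each can be enforced locally — preserved.

lossy but dependency-preserving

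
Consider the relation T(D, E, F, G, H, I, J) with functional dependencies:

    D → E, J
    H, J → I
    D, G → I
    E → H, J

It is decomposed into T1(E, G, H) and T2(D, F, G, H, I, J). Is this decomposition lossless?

Common attributes: T1 ∩ T2 = {G, H}.
No dependency enlarges {G, H}, so (G, H)⁺ = {G, H}.
The closure contains neither all of T1 = {E, G, H} nor all of T2 = {D, F, G, H, I, J}, so the common attributes are not a superkey of either fragment. The join is lossy.

No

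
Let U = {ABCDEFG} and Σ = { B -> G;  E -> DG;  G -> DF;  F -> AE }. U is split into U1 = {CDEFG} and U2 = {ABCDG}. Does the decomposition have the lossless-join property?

Yes

Common attributes: U1 ∩ U2 = {CDG}.
Closure of {CDG}: G → DF applies, adding F; F → AE applies, adding AE. So (CDG)⁺ = {ACDEFG}.
This closure contains every attribute of U1, so U1 ∩ U2 → U1. The join is lossless.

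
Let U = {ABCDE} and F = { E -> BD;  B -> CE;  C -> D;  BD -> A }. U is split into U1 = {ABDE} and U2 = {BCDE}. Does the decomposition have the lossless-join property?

Common attributes: U1 ∩ U2 = {BDE}.
Closure of {BDE}: B → CE applies, adding C; BD → A applies, adding A. So (BDE)⁺ = {ABCDE}.
This closure contains every attribute of U1, so U1 ∩ U2 → U1. The join is lossless.

Yes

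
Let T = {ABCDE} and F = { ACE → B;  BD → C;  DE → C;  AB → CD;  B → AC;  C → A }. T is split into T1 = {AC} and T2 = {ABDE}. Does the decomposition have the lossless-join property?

Common attributes: T1 ∩ T2 = {A}.
No dependency enlarges {A}, so (A)⁺ = {A}.
The closure contains neither all of T1 = {AC} nor all of T2 = {ABDE}, so the common attributes are not a superkey of either fragment. The join is lossy.

No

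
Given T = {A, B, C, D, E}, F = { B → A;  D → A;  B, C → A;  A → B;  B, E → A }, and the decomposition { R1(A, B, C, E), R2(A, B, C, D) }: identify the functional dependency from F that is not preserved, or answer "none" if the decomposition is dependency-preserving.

none

B → A lies within R1.
D → A lies within R2.
B, C → A lies within R1.
A → B lies within R1.
B, E → A lies within R1.
Every dependency is enforceable on the fragments, so the decomposition is dependency-preserving.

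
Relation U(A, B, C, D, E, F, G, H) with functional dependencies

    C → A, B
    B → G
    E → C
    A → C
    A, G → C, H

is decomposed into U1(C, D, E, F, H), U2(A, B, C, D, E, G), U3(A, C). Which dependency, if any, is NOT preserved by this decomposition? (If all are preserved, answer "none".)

C → A, B lies within U2.
B → G lies within U2.
E → C lies within U1.
A → C lies within U2.
A, G → C, H: restricted closure across fragments reaches C, H.
Every dependency is enforceable on the fragments, so the decomposition is dependency-preserving.

none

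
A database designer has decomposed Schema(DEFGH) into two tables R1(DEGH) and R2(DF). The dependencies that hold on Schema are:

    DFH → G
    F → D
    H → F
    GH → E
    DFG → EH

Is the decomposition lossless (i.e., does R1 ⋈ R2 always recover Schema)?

No

Common attributes: R1 ∩ R2 = {D}.
No dependency enlarges {D}, so (D)⁺ = {D}.
The closure contains neither all of R1 = {DEGH} nor all of R2 = {DF}, so the common attributes are not a superkey of either fragment. The join is lossy.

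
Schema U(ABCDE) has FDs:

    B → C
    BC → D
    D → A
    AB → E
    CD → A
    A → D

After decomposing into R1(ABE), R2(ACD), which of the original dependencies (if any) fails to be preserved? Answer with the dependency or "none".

Check B → C: no single fragment contains all of {BC}, and the restricted closure of {B} across the fragments never reaches {C}.
BC → D is preserved.
D → A is preserved.
AB → E is preserved.
CD → A is preserved.
A → D is preserved.

B → C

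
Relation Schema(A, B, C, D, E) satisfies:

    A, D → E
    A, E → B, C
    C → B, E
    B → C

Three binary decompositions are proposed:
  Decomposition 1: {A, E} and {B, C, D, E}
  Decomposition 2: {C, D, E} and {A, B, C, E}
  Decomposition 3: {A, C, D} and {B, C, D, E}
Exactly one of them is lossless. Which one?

Decomposition 1: common = {E}, closure = {E} → lossy.
Decomposition 2: common = {C, E}, closure = {B, C, E} → lossy.
Decomposition 3: common = {C, D}, closure = {B, C, D, E} → lossless.

Decomposition 3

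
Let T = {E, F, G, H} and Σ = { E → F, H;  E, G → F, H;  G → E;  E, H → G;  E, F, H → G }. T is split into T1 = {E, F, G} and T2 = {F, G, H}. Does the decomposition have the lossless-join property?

Yes

Common attributes: T1 ∩ T2 = {F, G}.
Closure of {F, G}: G → E applies, adding E; E → F, H applies, adding H. So (F, G)⁺ = {E, F, G, H}.
This closure contains every attribute of T1, so T1 ∩ T2 → T1. The join is lossless.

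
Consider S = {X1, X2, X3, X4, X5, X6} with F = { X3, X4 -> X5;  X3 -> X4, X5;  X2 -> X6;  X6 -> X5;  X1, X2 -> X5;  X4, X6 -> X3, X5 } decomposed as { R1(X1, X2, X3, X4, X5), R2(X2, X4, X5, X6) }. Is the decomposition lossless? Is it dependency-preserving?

Lossless test: (X2, X4, X5)⁺ = {X2, X3, X4, X5, X6}, which contains all of one fragment — lossless.
Dependency preservation: the restricted closure of {X4, X6} across the fragments never reaches {X3, X5}, so X4, X6 → X3, X5 cannot be enforced without a join — not preserved.

lossless but not dependency-preserving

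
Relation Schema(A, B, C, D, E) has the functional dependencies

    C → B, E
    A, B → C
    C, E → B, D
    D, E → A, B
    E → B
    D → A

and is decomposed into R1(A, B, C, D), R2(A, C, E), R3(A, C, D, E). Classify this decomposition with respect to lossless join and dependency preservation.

lossless but not dependency-preserving

Lossless test (chase): Rows 1 and 2 agree on C; apply C→B, E and equate their B, E entries. Rows 1 and 3 agree on C; apply C→B, E and equate their B, E entries. Rows 1 and 2 agree on C, E; apply C, E→B, D and equate their B, D entries. Row 1 is now all distinguished symbols — the join is lossless.
Dependency preservation: the restricted closure of {E} across the fragments never reaches {B}, so E → B cannot be enforced without a join — not preserved.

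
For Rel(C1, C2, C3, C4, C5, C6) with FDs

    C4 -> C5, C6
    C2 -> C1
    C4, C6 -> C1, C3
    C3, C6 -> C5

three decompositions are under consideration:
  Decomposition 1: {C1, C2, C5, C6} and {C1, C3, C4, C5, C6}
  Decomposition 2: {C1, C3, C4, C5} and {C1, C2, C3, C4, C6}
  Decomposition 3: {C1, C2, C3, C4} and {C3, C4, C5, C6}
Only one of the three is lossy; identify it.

Decomposition 1: common = {C1, C5, C6}, closure = {C1, C5, C6} → lossy.
Decomposition 2: common = {C1, C3, C4}, closure = {C1, C3, C4, C5, C6} → lossless.
Decomposition 3: common = {C3, C4}, closure = {C1, C3, C4, C5, C6} → lossless.

Decomposition 1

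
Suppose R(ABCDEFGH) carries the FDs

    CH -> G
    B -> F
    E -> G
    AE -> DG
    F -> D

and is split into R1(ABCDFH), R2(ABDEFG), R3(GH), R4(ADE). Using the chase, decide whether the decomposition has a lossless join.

Chase test. Columns are ABCDEFGH; row i has aⱼ where attribute j ∈ Ri, else bᵢⱼ.
Initial tableau (one row per fragment):
  row 1: a1 a2 a3 a4 b15 a6 b17 a8
  row 2: a1 a2 b23 a4 a5 a6 a7 b28
  row 3: b31 b32 b33 b34 b35 b36 a7 a8
  row 4: a1 b42 b43 a4 a5 b46 b47 b48
Rows 2 and 4 agree on E; apply E→G and equate their G entries.
No row becomes fully distinguished — the join is lossy.

No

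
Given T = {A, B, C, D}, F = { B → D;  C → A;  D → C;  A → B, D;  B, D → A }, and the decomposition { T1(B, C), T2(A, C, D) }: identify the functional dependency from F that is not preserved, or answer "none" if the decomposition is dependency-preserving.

B → D: restricted closure across fragments reaches D.
C → A lies within T2.
D → C lies within T2.
A → B, D: restricted closure across fragments reaches B, D.
B, D → A: restricted closure across fragments reaches A.
Every dependency is enforceable on the fragments, so the decomposition is dependency-preserving.

none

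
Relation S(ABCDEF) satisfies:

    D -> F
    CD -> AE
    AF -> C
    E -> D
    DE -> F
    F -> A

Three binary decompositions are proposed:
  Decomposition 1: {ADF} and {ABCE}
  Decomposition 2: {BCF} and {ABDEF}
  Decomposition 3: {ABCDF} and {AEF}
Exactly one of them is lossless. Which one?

Decomposition 2

Decomposition 1: common = {A}, closure = {A} → lossy.
Decomposition 2: common = {BF}, closure = {ABCF} → lossless.
Decomposition 3: common = {AF}, closure = {ACF} → lossy.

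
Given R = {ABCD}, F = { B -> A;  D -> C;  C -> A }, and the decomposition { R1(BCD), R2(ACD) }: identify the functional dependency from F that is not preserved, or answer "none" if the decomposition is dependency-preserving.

Check B → A: no single fragment contains all of {AB}, and the restricted closure of {B} across the fragments never reaches {A}.
D → C is preserved.
C → A is preserved.

B -> A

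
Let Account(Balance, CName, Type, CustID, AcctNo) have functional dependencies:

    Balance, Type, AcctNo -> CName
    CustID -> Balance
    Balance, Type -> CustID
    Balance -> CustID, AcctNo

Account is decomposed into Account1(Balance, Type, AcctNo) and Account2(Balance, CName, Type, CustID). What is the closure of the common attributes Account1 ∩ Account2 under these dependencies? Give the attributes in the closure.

Balance, CName, Type, CustID, AcctNo

Account1 ∩ Account2 = {Balance, Type}.
Balance, Type → CustID applies, adding CustID
Balance → CustID, AcctNo applies, adding AcctNo
Balance, Type, AcctNo → CName applies, adding CName
Closure: {Balance, CName, Type, CustID, AcctNo}.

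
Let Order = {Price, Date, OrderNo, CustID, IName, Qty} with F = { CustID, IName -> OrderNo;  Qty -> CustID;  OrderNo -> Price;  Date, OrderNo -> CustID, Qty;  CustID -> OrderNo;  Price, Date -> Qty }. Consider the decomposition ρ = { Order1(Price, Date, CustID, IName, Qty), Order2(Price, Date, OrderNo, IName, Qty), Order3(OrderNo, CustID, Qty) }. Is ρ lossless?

Chase test. Columns are Price, Date, OrderNo, CustID, IName, Qty; row i has aⱼ where attribute j ∈ Orderi, else bᵢⱼ.
Initial tableau (one row per fragment):
  row 1: a1 a2 b13 a4 a5 a6
  row 2: a1 a2 a3 b24 a5 a6
  row 3: b31 b32 a3 a4 b35 a6
Rows 1 and 2 agree on Qty; apply Qty→CustID and equate their CustID entries.
Rows 2 and 3 agree on OrderNo; apply OrderNo→Price and equate their Price entries.
Rows 1 and 2 agree on CustID; apply CustID→OrderNo and equate their OrderNo entries.
Row 1 is now all distinguished symbols — the join is lossless.

Yes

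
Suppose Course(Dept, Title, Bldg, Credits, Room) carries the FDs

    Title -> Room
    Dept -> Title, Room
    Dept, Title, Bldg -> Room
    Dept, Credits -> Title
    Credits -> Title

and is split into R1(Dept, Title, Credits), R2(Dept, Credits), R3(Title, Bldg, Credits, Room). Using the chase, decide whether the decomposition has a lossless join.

Chase test. Columns are Dept, Title, Bldg, Credits, Room; row i has aⱼ where attribute j ∈ Ri, else bᵢⱼ.
Initial tableau (one row per fragment):
  row 1: a1 a2 b13 a4 b15
  row 2: a1 b22 b23 a4 b25
  row 3: b31 a2 a3 a4 a5
Rows 1 and 3 agree on Title; apply Title→Room and equate their Room entries.
Rows 1 and 2 agree on Dept; apply Dept→Title, Room and equate their Title, Room entries.
No row becomes fully distinguished — the join is lossy.

No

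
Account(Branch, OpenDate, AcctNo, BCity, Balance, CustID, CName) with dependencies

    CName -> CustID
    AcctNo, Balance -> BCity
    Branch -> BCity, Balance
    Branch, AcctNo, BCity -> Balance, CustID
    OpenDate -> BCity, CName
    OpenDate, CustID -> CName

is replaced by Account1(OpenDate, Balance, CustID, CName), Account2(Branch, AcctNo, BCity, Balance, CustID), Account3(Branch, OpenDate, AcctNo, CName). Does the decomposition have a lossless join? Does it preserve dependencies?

Lossless test (chase): Rows 1 and 3 agree on CName; apply CName→CustID and equate their CustID entries. Rows 2 and 3 agree on Branch; apply Branch→BCity, Balance and equate their BCity, Balance entries. Rows 1 and 3 agree on OpenDate; apply OpenDate→BCity, CName and equate their BCity, CName entries. Row 3 is now all distinguished symbols — the join is lossless.
Dependency preservation: the restricted closure of {OpenDate} across the fragments never reaches {BCity, CName}, so OpenDate → BCity, CName cannot be enforced without a join — not preserved.

lossless but not dependency-preserving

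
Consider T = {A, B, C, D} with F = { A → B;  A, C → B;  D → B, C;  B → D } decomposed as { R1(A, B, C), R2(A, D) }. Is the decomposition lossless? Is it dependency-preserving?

Lossless test: (A)⁺ = {A, B, C, D}, which contains all of one fragment — lossless.
Dependency preservation: the restricted closure of {D} across the fragments never reaches {B, C}, so D → B, C cannot be enforced without a join — not preserved.

lossless but not dependency-preserving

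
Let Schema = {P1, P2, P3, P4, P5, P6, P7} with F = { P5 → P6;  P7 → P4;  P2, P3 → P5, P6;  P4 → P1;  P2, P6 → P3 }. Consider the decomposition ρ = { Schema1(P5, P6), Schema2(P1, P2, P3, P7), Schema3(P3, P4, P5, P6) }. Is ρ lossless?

No

Chase test. Columns are P1, P2, P3, P4, P5, P6, P7; row i has aⱼ where attribute j ∈ Schemai, else bᵢⱼ.
Initial tableau (one row per fragment):
  row 1: b11 b12 b13 b14 a5 a6 b17
  row 2: a1 a2 a3 b24 b25 b26 a7
  row 3: b31 b32 a3 a4 a5 a6 b37
No row becomes fully distinguished — the join is lossy.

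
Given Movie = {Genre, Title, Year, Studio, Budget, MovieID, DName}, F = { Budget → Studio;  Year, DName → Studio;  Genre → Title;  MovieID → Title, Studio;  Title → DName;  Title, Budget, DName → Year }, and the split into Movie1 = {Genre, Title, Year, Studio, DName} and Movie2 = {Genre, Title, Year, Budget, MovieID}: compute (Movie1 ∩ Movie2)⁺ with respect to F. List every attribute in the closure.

Movie1 ∩ Movie2 = {Genre, Title, Year}.
Title → DName applies, adding DName
Year, DName → Studio applies, adding Studio
Closure: {Genre, Title, Year, Studio, DName}.

Genre, Title, Year, Studio, DName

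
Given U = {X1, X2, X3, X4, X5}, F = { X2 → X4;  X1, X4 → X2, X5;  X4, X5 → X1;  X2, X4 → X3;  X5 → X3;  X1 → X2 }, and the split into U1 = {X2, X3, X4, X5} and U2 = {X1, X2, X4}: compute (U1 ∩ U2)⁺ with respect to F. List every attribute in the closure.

U1 ∩ U2 = {X2, X4}.
X2, X4 → X3 applies, adding X3
Closure: {X2, X3, X4}.

X2, X3, X4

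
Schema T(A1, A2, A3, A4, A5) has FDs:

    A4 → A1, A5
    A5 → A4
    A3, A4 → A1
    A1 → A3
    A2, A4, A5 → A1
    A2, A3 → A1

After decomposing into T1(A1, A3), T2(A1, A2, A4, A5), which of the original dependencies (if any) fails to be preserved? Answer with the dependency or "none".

Check A2, A3 → A1: no single fragment contains all of {A1, A2, A3}, and the restricted closure of {A2, A3} across the fragments never reaches {A1}.
A4 → A1, A5 is preserved.
A5 → A4 is preserved.
A3, A4 → A1 is preserved.
A1 → A3 is preserved.
A2, A4, A5 → A1 is preserved.

A2, A3 → A1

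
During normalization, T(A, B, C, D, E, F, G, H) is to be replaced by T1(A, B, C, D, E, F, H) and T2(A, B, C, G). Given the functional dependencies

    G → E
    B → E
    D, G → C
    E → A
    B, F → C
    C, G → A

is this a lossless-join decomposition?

Common attributes: T1 ∩ T2 = {A, B, C}.
Closure of {A, B, C}: B → E applies, adding E. So (A, B, C)⁺ = {A, B, C, E}.
The closure contains neither all of T1 = {A, B, C, D, E, F, H} nor all of T2 = {A, B, C, G}, so the common attributes are not a superkey of either fragment. The join is lossy.

No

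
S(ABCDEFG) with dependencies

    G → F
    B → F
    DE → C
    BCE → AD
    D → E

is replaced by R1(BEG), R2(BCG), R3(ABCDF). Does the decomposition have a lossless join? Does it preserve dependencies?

Lossless test (chase): Rows 1 and 2 agree on G; apply G→F and equate their F entries. Rows 1 and 3 agree on B; apply B→F and equate their F entries. No row becomes fully distinguished — the join is lossy.
Dependency preservation: the restricted closure of {G} across the fragments never reaches {F}, so G → F cannot be enforced without a join — not preserved.

lossy and not dependency-preserving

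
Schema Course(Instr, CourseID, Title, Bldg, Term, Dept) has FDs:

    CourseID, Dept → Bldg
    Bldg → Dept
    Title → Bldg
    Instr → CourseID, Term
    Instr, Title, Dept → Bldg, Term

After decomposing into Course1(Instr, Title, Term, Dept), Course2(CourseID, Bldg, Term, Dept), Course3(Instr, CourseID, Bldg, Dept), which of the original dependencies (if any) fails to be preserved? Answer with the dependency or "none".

Title → Bldg

Check Title → Bldg: no single fragment contains all of {Title, Bldg}, and the restricted closure of {Title} across the fragments never reaches {Bldg}.
CourseID, Dept → Bldg is preserved.
Bldg → Dept is preserved.
Instr → CourseID, Term is preserved.
Instr, Title, Dept → Bldg, Term is preserved.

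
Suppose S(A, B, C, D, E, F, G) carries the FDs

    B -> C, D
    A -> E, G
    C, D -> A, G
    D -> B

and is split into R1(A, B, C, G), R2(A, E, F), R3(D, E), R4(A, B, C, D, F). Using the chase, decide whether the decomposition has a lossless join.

Yes

Chase test. Columns are A, B, C, D, E, F, G; row i has aⱼ where attribute j ∈ Ri, else bᵢⱼ.
Initial tableau (one row per fragment):
  row 1: a1 a2 a3 b14 b15 b16 a7
  row 2: a1 b22 b23 b24 a5 a6 b27
  row 3: b31 b32 b33 a4 a5 b36 b37
  row 4: a1 a2 a3 a4 b45 a6 b47
Rows 1 and 4 agree on B; apply B→C, D and equate their C, D entries.
Rows 1 and 2 agree on A; apply A→E, G and equate their E, G entries.
Rows 1 and 4 agree on A; apply A→E, G and equate their E, G entries.
Rows 1 and 3 agree on D; apply D→B and equate their B entries.
Rows 1 and 3 agree on B; apply B→C, D and equate their C, D entries.
Rows 1 and 3 agree on C, D; apply C, D→A, G and equate their A, G entries.
Row 4 is now all distinguished symbols — the join is lossless.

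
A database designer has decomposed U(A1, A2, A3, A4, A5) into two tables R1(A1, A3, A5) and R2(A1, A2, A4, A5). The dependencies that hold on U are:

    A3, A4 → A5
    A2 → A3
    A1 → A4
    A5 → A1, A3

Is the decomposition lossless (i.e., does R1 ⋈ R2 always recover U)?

Yes

Common attributes: R1 ∩ R2 = {A1, A5}.
Closure of {A1, A5}: A1 → A4 applies, adding A4; A5 → A1, A3 applies, adding A3. So (A1, A5)⁺ = {A1, A3, A4, A5}.
This closure contains every attribute of R1, so R1 ∩ R2 → R1. The join is lossless.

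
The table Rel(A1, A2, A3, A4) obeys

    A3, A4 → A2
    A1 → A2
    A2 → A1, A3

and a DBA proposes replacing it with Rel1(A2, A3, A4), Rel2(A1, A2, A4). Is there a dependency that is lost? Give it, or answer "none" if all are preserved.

A3, A4 → A2 lies within Rel1.
A1 → A2 lies within Rel2.
A2 → A1, A3: restricted closure across fragments reaches A1, A3.
Every dependency is enforceable on the fragments, so the decomposition is dependency-preserving.

none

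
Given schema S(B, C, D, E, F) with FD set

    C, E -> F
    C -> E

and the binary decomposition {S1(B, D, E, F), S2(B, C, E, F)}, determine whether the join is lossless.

Common attributes: S1 ∩ S2 = {B, E, F}.
No dependency enlarges {B, E, F}, so (B, E, F)⁺ = {B, E, F}.
The closure contains neither all of S1 = {B, D, E, F} nor all of S2 = {B, C, E, F}, so the common attributes are not a superkey of either fragment. The join is lossy.

No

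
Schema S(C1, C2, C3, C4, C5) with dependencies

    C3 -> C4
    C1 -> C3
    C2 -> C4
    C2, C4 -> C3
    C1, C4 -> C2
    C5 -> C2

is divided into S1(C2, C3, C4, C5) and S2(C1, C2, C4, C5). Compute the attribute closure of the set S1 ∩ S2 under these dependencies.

C2, C3, C4, C5

S1 ∩ S2 = {C2, C4, C5}.
C2, C4 → C3 applies, adding C3
Closure: {C2, C3, C4, C5}.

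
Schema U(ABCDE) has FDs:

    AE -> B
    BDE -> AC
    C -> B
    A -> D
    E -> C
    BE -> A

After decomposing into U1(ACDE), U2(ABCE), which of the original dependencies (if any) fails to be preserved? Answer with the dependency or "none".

none

AE → B lies within U2.
BDE → AC: restricted closure across fragments reaches AC.
C → B lies within U2.
A → D lies within U1.
E → C lies within U1.
BE → A lies within U2.
Every dependency is enforceable on the fragments, so the decomposition is dependency-preserving.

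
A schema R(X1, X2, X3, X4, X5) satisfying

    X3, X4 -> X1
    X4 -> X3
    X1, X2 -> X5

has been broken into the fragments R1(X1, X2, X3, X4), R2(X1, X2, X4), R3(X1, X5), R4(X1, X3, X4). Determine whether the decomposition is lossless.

Chase test. Columns are X1, X2, X3, X4, X5; row i has aⱼ where attribute j ∈ Ri, else bᵢⱼ.
Initial tableau (one row per fragment):
  row 1: a1 a2 a3 a4 b15
  row 2: a1 a2 b23 a4 b25
  row 3: a1 b32 b33 b34 a5
  row 4: a1 b42 a3 a4 b45
Rows 1 and 2 agree on X4; apply X4→X3 and equate their X3 entries.
Rows 1 and 2 agree on X1, X2; apply X1, X2→X5 and equate their X5 entries.
No row becomes fully distinguished — the join is lossy.

No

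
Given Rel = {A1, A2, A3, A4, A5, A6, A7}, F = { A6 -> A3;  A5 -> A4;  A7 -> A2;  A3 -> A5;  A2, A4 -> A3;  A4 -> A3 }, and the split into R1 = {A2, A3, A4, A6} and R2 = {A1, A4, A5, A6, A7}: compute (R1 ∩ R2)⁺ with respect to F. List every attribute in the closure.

A3, A4, A5, A6

R1 ∩ R2 = {A4, A6}.
A6 → A3 applies, adding A3
A3 → A5 applies, adding A5
Closure: {A3, A4, A5, A6}.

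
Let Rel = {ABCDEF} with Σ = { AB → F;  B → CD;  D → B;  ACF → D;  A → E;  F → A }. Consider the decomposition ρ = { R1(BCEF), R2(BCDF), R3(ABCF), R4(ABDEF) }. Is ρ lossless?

Yes

Chase test. Columns are ABCDEF; row i has aⱼ where attribute j ∈ Ri, else bᵢⱼ.
Initial tableau (one row per fragment):
  row 1: b11 a2 a3 b14 a5 a6
  row 2: b21 a2 a3 a4 b25 a6
  row 3: a1 a2 a3 b34 b35 a6
  row 4: a1 a2 b43 a4 a5 a6
Rows 1 and 2 agree on B; apply B→CD and equate their CD entries.
Rows 1 and 3 agree on B; apply B→CD and equate their CD entries.
Rows 1 and 4 agree on B; apply B→CD and equate their CD entries.
Rows 3 and 4 agree on A; apply A→E and equate their E entries.
Rows 1 and 2 agree on F; apply F→A and equate their A entries.
Rows 1 and 3 agree on F; apply F→A and equate their A entries.
Rows 1 and 2 agree on A; apply A→E and equate their E entries.
Row 1 is now all distinguished symbols — the join is lossless.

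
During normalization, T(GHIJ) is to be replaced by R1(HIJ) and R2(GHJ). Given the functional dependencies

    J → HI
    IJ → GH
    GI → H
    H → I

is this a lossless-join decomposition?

Common attributes: R1 ∩ R2 = {HJ}.
Closure of {HJ}: J → HI applies, adding I; IJ → GH applies, adding G. So (HJ)⁺ = {GHIJ}.
This closure contains every attribute of R1, so R1 ∩ R2 → R1. The join is lossless.

Yes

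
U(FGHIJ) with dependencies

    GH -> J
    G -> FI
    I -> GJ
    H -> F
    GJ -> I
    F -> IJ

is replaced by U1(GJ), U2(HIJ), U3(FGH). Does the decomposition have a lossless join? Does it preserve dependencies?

lossless but not dependency-preserving

Lossless test (chase): Rows 1 and 3 agree on G; apply G→FI and equate their FI entries. Rows 1 and 3 agree on I; apply I→GJ and equate their GJ entries. Rows 2 and 3 agree on H; apply H→F and equate their F entries. Rows 1 and 2 agree on F; apply F→IJ and equate their IJ entries. Rows 1 and 2 agree on I; apply I→GJ and equate their GJ entries. Row 2 is now all distinguished symbols — the join is lossless.
Dependency preservation: the restricted closure of {G} across the fragments never reaches {FI}, so G → FI cannot be enforced without a join — not preserved.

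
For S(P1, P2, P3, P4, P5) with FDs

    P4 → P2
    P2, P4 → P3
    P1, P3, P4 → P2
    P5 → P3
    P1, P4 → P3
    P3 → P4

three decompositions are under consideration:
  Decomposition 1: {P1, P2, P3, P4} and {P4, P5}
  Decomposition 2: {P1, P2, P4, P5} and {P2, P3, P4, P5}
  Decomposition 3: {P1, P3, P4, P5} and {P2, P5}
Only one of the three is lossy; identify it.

Decomposition 1: common = {P4}, closure = {P2, P3, P4} → lossy.
Decomposition 2: common = {P2, P4, P5}, closure = {P2, P3, P4, P5} → lossless.
Decomposition 3: common = {P5}, closure = {P2, P3, P4, P5} → lossless.

Decomposition 1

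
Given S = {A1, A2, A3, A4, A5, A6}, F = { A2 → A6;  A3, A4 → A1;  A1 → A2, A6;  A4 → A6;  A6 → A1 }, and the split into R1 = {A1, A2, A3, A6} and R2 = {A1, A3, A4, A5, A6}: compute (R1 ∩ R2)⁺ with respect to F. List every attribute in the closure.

R1 ∩ R2 = {A1, A3, A6}.
A1 → A2, A6 applies, adding A2
Closure: {A1, A2, A3, A6}.

A1, A2, A3, A6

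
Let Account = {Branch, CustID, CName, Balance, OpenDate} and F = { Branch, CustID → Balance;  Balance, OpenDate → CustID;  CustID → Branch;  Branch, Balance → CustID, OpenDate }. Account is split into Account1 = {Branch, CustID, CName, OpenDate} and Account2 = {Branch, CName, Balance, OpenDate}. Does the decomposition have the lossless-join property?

Common attributes: Account1 ∩ Account2 = {Branch, CName, OpenDate}.
No dependency enlarges {Branch, CName, OpenDate}, so (Branch, CName, OpenDate)⁺ = {Branch, CName, OpenDate}.
The closure contains neither all of Account1 = {Branch, CustID, CName, OpenDate} nor all of Account2 = {Branch, CName, Balance, OpenDate}, so the common attributes are not a superkey of either fragment. The join is lossy.

No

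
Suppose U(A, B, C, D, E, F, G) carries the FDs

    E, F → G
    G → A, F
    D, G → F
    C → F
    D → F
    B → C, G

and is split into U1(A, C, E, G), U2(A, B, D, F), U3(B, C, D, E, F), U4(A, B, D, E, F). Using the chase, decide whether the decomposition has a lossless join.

Yes

Chase test. Columns are A, B, C, D, E, F, G; row i has aⱼ where attribute j ∈ Ui, else bᵢⱼ.
Initial tableau (one row per fragment):
  row 1: a1 b12 a3 b14 a5 b16 a7
  row 2: a1 a2 b23 a4 b25 a6 b27
  row 3: b31 a2 a3 a4 a5 a6 b37
  row 4: a1 a2 b43 a4 a5 a6 b47
Rows 3 and 4 agree on E, F; apply E, F→G and equate their G entries.
Rows 3 and 4 agree on G; apply G→A, F and equate their A, F entries.
Rows 1 and 3 agree on C; apply C→F and equate their F entries.
Rows 2 and 3 agree on B; apply B→C, G and equate their C, G entries.
Rows 2 and 4 agree on B; apply B→C, G and equate their C, G entries.
Rows 1 and 3 agree on E, F; apply E, F→G and equate their G entries.
Row 3 is now all distinguished symbols — the join is lossless.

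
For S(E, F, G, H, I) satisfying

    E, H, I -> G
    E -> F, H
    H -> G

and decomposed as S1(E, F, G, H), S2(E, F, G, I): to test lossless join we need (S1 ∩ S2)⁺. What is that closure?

S1 ∩ S2 = {E, F, G}.
E → F, H applies, adding H
Closure: {E, F, G, H}.

E, F, G, H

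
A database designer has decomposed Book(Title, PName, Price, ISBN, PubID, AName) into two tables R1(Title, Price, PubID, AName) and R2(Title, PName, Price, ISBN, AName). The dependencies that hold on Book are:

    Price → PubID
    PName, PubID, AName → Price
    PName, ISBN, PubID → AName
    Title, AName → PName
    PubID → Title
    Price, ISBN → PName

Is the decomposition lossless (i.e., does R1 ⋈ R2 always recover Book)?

Common attributes: R1 ∩ R2 = {Title, Price, AName}.
Closure of {Title, Price, AName}: Price → PubID applies, adding PubID; Title, AName → PName applies, adding PName. So (Title, Price, AName)⁺ = {Title, PName, Price, PubID, AName}.
This closure contains every attribute of R1, so R1 ∩ R2 → R1. The join is lossless.

Yes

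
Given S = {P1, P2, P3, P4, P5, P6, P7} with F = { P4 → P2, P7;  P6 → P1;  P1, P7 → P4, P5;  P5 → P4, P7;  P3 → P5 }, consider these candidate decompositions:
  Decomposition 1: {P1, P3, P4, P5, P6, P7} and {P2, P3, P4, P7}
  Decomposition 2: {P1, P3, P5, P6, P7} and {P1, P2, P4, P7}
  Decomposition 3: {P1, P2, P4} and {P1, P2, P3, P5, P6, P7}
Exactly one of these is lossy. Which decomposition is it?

Decomposition 1: common = {P3, P4, P7}, closure = {P2, P3, P4, P5, P7} → lossless.
Decomposition 2: common = {P1, P7}, closure = {P1, P2, P4, P5, P7} → lossless.
Decomposition 3: common = {P1, P2}, closure = {P1, P2} → lossy.

Decomposition 3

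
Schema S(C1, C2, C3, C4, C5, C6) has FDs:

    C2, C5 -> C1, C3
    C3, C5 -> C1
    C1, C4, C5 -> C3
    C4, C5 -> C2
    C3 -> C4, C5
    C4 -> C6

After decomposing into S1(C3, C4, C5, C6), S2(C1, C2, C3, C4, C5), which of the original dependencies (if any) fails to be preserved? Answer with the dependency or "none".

none

C2, C5 → C1, C3 lies within S2.
C3, C5 → C1 lies within S2.
C1, C4, C5 → C3 lies within S2.
C4, C5 → C2 lies within S2.
C3 → C4, C5 lies within S1.
C4 → C6 lies within S1.
Every dependency is enforceable on the fragments, so the decomposition is dependency-preserving.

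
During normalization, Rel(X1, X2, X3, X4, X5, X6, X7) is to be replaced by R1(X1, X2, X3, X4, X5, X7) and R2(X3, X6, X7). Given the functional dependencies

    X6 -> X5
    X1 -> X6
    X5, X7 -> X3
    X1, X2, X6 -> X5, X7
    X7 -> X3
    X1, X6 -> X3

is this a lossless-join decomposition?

Common attributes: R1 ∩ R2 = {X3, X7}.
No dependency enlarges {X3, X7}, so (X3, X7)⁺ = {X3, X7}.
The closure contains neither all of R1 = {X1, X2, X3, X4, X5, X7} nor all of R2 = {X3, X6, X7}, so the common attributes are not a superkey of either fragment. The join is lossy.

No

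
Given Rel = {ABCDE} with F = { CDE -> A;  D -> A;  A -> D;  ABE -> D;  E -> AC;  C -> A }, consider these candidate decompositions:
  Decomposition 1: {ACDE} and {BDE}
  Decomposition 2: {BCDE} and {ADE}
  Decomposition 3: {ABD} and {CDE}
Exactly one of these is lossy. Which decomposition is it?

Decomposition 1: common = {DE}, closure = {ACDE} → lossless.
Decomposition 2: common = {DE}, closure = {ACDE} → lossless.
Decomposition 3: common = {D}, closure = {AD} → lossy.

Decomposition 3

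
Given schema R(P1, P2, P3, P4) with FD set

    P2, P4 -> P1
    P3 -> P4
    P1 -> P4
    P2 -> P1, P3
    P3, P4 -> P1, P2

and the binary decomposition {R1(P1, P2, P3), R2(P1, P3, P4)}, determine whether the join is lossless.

Common attributes: R1 ∩ R2 = {P1, P3}.
Closure of {P1, P3}: P3 → P4 applies, adding P4; P3, P4 → P1, P2 applies, adding P2. So (P1, P3)⁺ = {P1, P2, P3, P4}.
This closure contains every attribute of R1, so R1 ∩ R2 → R1. The join is lossless.

Yes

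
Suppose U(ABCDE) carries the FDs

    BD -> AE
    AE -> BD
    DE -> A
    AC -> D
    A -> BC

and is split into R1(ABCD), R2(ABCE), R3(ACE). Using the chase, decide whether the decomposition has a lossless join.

Yes

Chase test. Columns are ABCDE; row i has aⱼ where attribute j ∈ Ri, else bᵢⱼ.
Initial tableau (one row per fragment):
  row 1: a1 a2 a3 a4 b15
  row 2: a1 a2 a3 b24 a5
  row 3: a1 b32 a3 b34 a5
Rows 2 and 3 agree on AE; apply AE→BD and equate their BD entries.
Rows 1 and 2 agree on AC; apply AC→D and equate their D entries.
Rows 1 and 2 agree on BD; apply BD→AE and equate their AE entries.
Row 1 is now all distinguished symbols — the join is lossless.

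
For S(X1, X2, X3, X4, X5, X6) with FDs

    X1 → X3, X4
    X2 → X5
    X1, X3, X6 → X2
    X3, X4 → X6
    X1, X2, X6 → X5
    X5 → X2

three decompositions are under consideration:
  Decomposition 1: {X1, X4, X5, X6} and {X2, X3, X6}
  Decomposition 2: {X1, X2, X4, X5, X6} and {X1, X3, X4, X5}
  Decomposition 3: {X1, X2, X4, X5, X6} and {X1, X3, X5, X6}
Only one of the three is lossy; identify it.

Decomposition 1: common = {X6}, closure = {X6} → lossy.
Decomposition 2: common = {X1, X4, X5}, closure = {X1, X2, X3, X4, X5, X6} → lossless.
Decomposition 3: common = {X1, X5, X6}, closure = {X1, X2, X3, X4, X5, X6} → lossless.

Decomposition 1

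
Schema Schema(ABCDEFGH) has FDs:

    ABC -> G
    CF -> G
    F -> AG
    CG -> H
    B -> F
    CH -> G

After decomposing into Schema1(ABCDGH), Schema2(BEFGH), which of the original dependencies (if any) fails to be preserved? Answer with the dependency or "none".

F -> AG

Check F → AG: no single fragment contains all of {AFG}, and the restricted closure of {F} across the fragments never reaches {AG}.
ABC → G is preserved.
CF → G is preserved.
CG → H is preserved.
B → F is preserved.
CH → G is preserved.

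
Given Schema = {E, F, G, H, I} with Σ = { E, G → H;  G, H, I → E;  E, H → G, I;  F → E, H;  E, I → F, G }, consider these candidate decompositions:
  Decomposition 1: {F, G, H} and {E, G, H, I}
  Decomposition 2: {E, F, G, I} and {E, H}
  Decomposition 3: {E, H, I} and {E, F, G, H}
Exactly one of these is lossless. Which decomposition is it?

Decomposition 3

Decomposition 1: common = {G, H}, closure = {G, H} → lossy.
Decomposition 2: common = {E}, closure = {E} → lossy.
Decomposition 3: common = {E, H}, closure = {E, F, G, H, I} → lossless.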